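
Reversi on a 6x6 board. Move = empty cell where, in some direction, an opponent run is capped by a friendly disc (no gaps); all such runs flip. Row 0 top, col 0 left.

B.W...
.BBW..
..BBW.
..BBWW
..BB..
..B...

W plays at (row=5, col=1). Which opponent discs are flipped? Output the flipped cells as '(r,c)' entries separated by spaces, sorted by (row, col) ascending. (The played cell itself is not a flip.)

Dir NW: first cell '.' (not opp) -> no flip
Dir N: first cell '.' (not opp) -> no flip
Dir NE: opp run (4,2) (3,3) capped by W -> flip
Dir W: first cell '.' (not opp) -> no flip
Dir E: opp run (5,2), next='.' -> no flip
Dir SW: edge -> no flip
Dir S: edge -> no flip
Dir SE: edge -> no flip

Answer: (3,3) (4,2)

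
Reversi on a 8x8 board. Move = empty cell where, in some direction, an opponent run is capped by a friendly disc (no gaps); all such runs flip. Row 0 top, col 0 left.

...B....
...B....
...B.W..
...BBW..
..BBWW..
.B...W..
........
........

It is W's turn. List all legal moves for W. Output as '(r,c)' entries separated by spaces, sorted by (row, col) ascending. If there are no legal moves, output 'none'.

(0,2): no bracket -> illegal
(0,4): no bracket -> illegal
(1,2): flips 2 -> legal
(1,4): no bracket -> illegal
(2,2): flips 1 -> legal
(2,4): flips 1 -> legal
(3,1): no bracket -> illegal
(3,2): flips 2 -> legal
(4,0): no bracket -> illegal
(4,1): flips 2 -> legal
(5,0): no bracket -> illegal
(5,2): flips 2 -> legal
(5,3): no bracket -> illegal
(5,4): no bracket -> illegal
(6,0): no bracket -> illegal
(6,1): no bracket -> illegal
(6,2): no bracket -> illegal

Answer: (1,2) (2,2) (2,4) (3,2) (4,1) (5,2)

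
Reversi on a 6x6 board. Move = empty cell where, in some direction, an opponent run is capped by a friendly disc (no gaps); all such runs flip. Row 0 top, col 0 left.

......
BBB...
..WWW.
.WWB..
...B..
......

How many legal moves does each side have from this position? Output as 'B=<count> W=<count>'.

-- B to move --
(1,3): flips 1 -> legal
(1,4): no bracket -> illegal
(1,5): flips 1 -> legal
(2,0): no bracket -> illegal
(2,1): flips 1 -> legal
(2,5): no bracket -> illegal
(3,0): flips 2 -> legal
(3,4): flips 1 -> legal
(3,5): no bracket -> illegal
(4,0): no bracket -> illegal
(4,1): no bracket -> illegal
(4,2): flips 2 -> legal
B mobility = 6
-- W to move --
(0,0): flips 1 -> legal
(0,1): flips 1 -> legal
(0,2): flips 1 -> legal
(0,3): no bracket -> illegal
(1,3): no bracket -> illegal
(2,0): no bracket -> illegal
(2,1): no bracket -> illegal
(3,4): flips 1 -> legal
(4,2): flips 1 -> legal
(4,4): flips 1 -> legal
(5,2): no bracket -> illegal
(5,3): flips 2 -> legal
(5,4): flips 1 -> legal
W mobility = 8

Answer: B=6 W=8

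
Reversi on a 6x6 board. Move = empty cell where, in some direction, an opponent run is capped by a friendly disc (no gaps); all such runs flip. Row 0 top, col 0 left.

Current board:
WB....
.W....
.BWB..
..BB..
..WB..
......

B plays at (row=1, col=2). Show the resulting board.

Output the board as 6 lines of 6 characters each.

Place B at (1,2); scan 8 dirs for brackets.
Dir NW: first cell 'B' (not opp) -> no flip
Dir N: first cell '.' (not opp) -> no flip
Dir NE: first cell '.' (not opp) -> no flip
Dir W: opp run (1,1), next='.' -> no flip
Dir E: first cell '.' (not opp) -> no flip
Dir SW: first cell 'B' (not opp) -> no flip
Dir S: opp run (2,2) capped by B -> flip
Dir SE: first cell 'B' (not opp) -> no flip
All flips: (2,2)

Answer: WB....
.WB...
.BBB..
..BB..
..WB..
......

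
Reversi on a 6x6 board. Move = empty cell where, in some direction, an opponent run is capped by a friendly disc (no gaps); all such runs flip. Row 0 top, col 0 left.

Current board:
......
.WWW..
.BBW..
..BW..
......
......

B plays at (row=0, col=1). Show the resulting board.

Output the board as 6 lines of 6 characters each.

Answer: .B....
.BWW..
.BBW..
..BW..
......
......

Derivation:
Place B at (0,1); scan 8 dirs for brackets.
Dir NW: edge -> no flip
Dir N: edge -> no flip
Dir NE: edge -> no flip
Dir W: first cell '.' (not opp) -> no flip
Dir E: first cell '.' (not opp) -> no flip
Dir SW: first cell '.' (not opp) -> no flip
Dir S: opp run (1,1) capped by B -> flip
Dir SE: opp run (1,2) (2,3), next='.' -> no flip
All flips: (1,1)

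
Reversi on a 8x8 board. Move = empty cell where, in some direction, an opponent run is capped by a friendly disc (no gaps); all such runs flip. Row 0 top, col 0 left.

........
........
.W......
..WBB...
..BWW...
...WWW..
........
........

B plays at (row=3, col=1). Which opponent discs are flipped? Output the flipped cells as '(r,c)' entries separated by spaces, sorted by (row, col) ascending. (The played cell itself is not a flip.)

Dir NW: first cell '.' (not opp) -> no flip
Dir N: opp run (2,1), next='.' -> no flip
Dir NE: first cell '.' (not opp) -> no flip
Dir W: first cell '.' (not opp) -> no flip
Dir E: opp run (3,2) capped by B -> flip
Dir SW: first cell '.' (not opp) -> no flip
Dir S: first cell '.' (not opp) -> no flip
Dir SE: first cell 'B' (not opp) -> no flip

Answer: (3,2)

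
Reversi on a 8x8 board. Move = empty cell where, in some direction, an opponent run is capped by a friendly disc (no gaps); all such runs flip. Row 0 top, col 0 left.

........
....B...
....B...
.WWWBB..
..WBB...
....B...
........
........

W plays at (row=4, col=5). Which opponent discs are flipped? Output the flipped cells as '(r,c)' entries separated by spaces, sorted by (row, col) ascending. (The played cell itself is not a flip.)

Dir NW: opp run (3,4), next='.' -> no flip
Dir N: opp run (3,5), next='.' -> no flip
Dir NE: first cell '.' (not opp) -> no flip
Dir W: opp run (4,4) (4,3) capped by W -> flip
Dir E: first cell '.' (not opp) -> no flip
Dir SW: opp run (5,4), next='.' -> no flip
Dir S: first cell '.' (not opp) -> no flip
Dir SE: first cell '.' (not opp) -> no flip

Answer: (4,3) (4,4)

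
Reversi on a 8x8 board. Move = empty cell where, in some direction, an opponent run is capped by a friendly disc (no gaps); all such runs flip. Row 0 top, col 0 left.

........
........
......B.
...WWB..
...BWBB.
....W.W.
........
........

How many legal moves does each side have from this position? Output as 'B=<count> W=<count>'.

-- B to move --
(2,2): no bracket -> illegal
(2,3): flips 2 -> legal
(2,4): no bracket -> illegal
(2,5): flips 1 -> legal
(3,2): flips 2 -> legal
(4,2): no bracket -> illegal
(4,7): no bracket -> illegal
(5,3): flips 1 -> legal
(5,5): no bracket -> illegal
(5,7): no bracket -> illegal
(6,3): flips 1 -> legal
(6,4): no bracket -> illegal
(6,5): flips 1 -> legal
(6,6): flips 1 -> legal
(6,7): flips 1 -> legal
B mobility = 8
-- W to move --
(1,5): no bracket -> illegal
(1,6): no bracket -> illegal
(1,7): flips 2 -> legal
(2,4): no bracket -> illegal
(2,5): no bracket -> illegal
(2,7): no bracket -> illegal
(3,2): flips 1 -> legal
(3,6): flips 3 -> legal
(3,7): no bracket -> illegal
(4,2): flips 1 -> legal
(4,7): flips 2 -> legal
(5,2): flips 1 -> legal
(5,3): flips 1 -> legal
(5,5): no bracket -> illegal
(5,7): no bracket -> illegal
W mobility = 7

Answer: B=8 W=7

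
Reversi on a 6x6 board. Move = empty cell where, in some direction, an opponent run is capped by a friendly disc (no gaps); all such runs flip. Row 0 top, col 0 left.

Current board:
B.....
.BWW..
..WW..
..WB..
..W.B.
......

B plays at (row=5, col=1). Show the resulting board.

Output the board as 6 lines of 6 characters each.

Place B at (5,1); scan 8 dirs for brackets.
Dir NW: first cell '.' (not opp) -> no flip
Dir N: first cell '.' (not opp) -> no flip
Dir NE: opp run (4,2) capped by B -> flip
Dir W: first cell '.' (not opp) -> no flip
Dir E: first cell '.' (not opp) -> no flip
Dir SW: edge -> no flip
Dir S: edge -> no flip
Dir SE: edge -> no flip
All flips: (4,2)

Answer: B.....
.BWW..
..WW..
..WB..
..B.B.
.B....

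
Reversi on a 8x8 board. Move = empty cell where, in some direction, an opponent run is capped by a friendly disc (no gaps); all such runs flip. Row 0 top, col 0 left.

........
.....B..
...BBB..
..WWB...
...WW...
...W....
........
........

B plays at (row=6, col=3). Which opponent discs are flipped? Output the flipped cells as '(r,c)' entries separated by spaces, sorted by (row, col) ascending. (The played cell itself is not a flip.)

Answer: (3,3) (4,3) (5,3)

Derivation:
Dir NW: first cell '.' (not opp) -> no flip
Dir N: opp run (5,3) (4,3) (3,3) capped by B -> flip
Dir NE: first cell '.' (not opp) -> no flip
Dir W: first cell '.' (not opp) -> no flip
Dir E: first cell '.' (not opp) -> no flip
Dir SW: first cell '.' (not opp) -> no flip
Dir S: first cell '.' (not opp) -> no flip
Dir SE: first cell '.' (not opp) -> no flip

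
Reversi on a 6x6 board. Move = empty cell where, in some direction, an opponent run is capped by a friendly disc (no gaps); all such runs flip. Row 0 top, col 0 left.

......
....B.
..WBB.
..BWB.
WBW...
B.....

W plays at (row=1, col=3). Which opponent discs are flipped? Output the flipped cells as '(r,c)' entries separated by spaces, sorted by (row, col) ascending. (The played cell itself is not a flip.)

Answer: (2,3)

Derivation:
Dir NW: first cell '.' (not opp) -> no flip
Dir N: first cell '.' (not opp) -> no flip
Dir NE: first cell '.' (not opp) -> no flip
Dir W: first cell '.' (not opp) -> no flip
Dir E: opp run (1,4), next='.' -> no flip
Dir SW: first cell 'W' (not opp) -> no flip
Dir S: opp run (2,3) capped by W -> flip
Dir SE: opp run (2,4), next='.' -> no flip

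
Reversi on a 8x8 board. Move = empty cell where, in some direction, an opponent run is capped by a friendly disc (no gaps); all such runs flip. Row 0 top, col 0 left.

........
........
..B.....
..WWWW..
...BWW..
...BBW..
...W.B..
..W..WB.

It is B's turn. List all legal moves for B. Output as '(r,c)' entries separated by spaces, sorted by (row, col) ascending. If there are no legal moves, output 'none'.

(2,1): flips 1 -> legal
(2,3): flips 1 -> legal
(2,4): flips 2 -> legal
(2,5): flips 4 -> legal
(2,6): flips 2 -> legal
(3,1): no bracket -> illegal
(3,6): flips 1 -> legal
(4,1): no bracket -> illegal
(4,2): flips 1 -> legal
(4,6): flips 2 -> legal
(5,2): no bracket -> illegal
(5,6): flips 1 -> legal
(6,1): no bracket -> illegal
(6,2): no bracket -> illegal
(6,4): no bracket -> illegal
(6,6): flips 3 -> legal
(7,1): no bracket -> illegal
(7,3): flips 1 -> legal
(7,4): flips 1 -> legal

Answer: (2,1) (2,3) (2,4) (2,5) (2,6) (3,6) (4,2) (4,6) (5,6) (6,6) (7,3) (7,4)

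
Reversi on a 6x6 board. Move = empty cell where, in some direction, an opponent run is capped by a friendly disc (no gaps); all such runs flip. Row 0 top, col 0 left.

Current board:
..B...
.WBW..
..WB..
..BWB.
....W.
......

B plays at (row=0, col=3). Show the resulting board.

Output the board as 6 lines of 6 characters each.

Answer: ..BB..
.WBB..
..WB..
..BWB.
....W.
......

Derivation:
Place B at (0,3); scan 8 dirs for brackets.
Dir NW: edge -> no flip
Dir N: edge -> no flip
Dir NE: edge -> no flip
Dir W: first cell 'B' (not opp) -> no flip
Dir E: first cell '.' (not opp) -> no flip
Dir SW: first cell 'B' (not opp) -> no flip
Dir S: opp run (1,3) capped by B -> flip
Dir SE: first cell '.' (not opp) -> no flip
All flips: (1,3)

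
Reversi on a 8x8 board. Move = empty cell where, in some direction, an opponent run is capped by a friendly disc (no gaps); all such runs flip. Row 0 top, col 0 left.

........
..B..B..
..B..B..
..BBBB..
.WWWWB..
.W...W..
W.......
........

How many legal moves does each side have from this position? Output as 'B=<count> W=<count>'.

-- B to move --
(3,0): no bracket -> illegal
(3,1): no bracket -> illegal
(4,0): flips 4 -> legal
(4,6): no bracket -> illegal
(5,0): flips 1 -> legal
(5,2): flips 2 -> legal
(5,3): flips 2 -> legal
(5,4): flips 2 -> legal
(5,6): no bracket -> illegal
(6,1): no bracket -> illegal
(6,2): no bracket -> illegal
(6,4): no bracket -> illegal
(6,5): flips 1 -> legal
(6,6): flips 2 -> legal
(7,0): no bracket -> illegal
(7,1): no bracket -> illegal
B mobility = 7
-- W to move --
(0,1): no bracket -> illegal
(0,2): flips 3 -> legal
(0,3): no bracket -> illegal
(0,4): no bracket -> illegal
(0,5): flips 4 -> legal
(0,6): no bracket -> illegal
(1,1): flips 2 -> legal
(1,3): no bracket -> illegal
(1,4): no bracket -> illegal
(1,6): flips 2 -> legal
(2,1): flips 1 -> legal
(2,3): flips 2 -> legal
(2,4): flips 2 -> legal
(2,6): flips 1 -> legal
(3,1): no bracket -> illegal
(3,6): no bracket -> illegal
(4,6): flips 1 -> legal
(5,4): no bracket -> illegal
(5,6): no bracket -> illegal
W mobility = 9

Answer: B=7 W=9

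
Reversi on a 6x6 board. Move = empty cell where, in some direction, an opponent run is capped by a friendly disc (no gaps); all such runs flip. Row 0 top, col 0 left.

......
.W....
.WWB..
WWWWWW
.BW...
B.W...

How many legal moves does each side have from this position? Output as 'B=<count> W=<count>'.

Answer: B=4 W=6

Derivation:
-- B to move --
(0,0): no bracket -> illegal
(0,1): flips 3 -> legal
(0,2): no bracket -> illegal
(1,0): no bracket -> illegal
(1,2): no bracket -> illegal
(1,3): no bracket -> illegal
(2,0): flips 2 -> legal
(2,4): no bracket -> illegal
(2,5): no bracket -> illegal
(4,0): no bracket -> illegal
(4,3): flips 2 -> legal
(4,4): no bracket -> illegal
(4,5): flips 1 -> legal
(5,1): no bracket -> illegal
(5,3): no bracket -> illegal
B mobility = 4
-- W to move --
(1,2): flips 1 -> legal
(1,3): flips 1 -> legal
(1,4): flips 1 -> legal
(2,4): flips 1 -> legal
(4,0): flips 1 -> legal
(5,1): flips 1 -> legal
W mobility = 6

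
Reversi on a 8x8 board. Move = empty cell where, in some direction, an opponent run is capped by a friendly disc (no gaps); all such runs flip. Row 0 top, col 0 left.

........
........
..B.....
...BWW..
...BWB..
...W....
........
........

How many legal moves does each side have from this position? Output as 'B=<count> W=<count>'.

-- B to move --
(2,3): flips 1 -> legal
(2,4): no bracket -> illegal
(2,5): flips 2 -> legal
(2,6): no bracket -> illegal
(3,6): flips 2 -> legal
(4,2): no bracket -> illegal
(4,6): no bracket -> illegal
(5,2): no bracket -> illegal
(5,4): no bracket -> illegal
(5,5): flips 1 -> legal
(6,2): no bracket -> illegal
(6,3): flips 1 -> legal
(6,4): no bracket -> illegal
B mobility = 5
-- W to move --
(1,1): flips 2 -> legal
(1,2): no bracket -> illegal
(1,3): no bracket -> illegal
(2,1): no bracket -> illegal
(2,3): flips 2 -> legal
(2,4): no bracket -> illegal
(3,1): no bracket -> illegal
(3,2): flips 1 -> legal
(3,6): no bracket -> illegal
(4,2): flips 1 -> legal
(4,6): flips 1 -> legal
(5,2): flips 1 -> legal
(5,4): no bracket -> illegal
(5,5): flips 1 -> legal
(5,6): flips 1 -> legal
W mobility = 8

Answer: B=5 W=8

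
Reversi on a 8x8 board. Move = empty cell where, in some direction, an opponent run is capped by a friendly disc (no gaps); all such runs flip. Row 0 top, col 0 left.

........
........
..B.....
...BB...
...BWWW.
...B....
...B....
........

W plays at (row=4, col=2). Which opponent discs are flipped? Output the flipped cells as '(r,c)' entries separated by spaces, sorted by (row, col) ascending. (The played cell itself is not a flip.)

Answer: (4,3)

Derivation:
Dir NW: first cell '.' (not opp) -> no flip
Dir N: first cell '.' (not opp) -> no flip
Dir NE: opp run (3,3), next='.' -> no flip
Dir W: first cell '.' (not opp) -> no flip
Dir E: opp run (4,3) capped by W -> flip
Dir SW: first cell '.' (not opp) -> no flip
Dir S: first cell '.' (not opp) -> no flip
Dir SE: opp run (5,3), next='.' -> no flip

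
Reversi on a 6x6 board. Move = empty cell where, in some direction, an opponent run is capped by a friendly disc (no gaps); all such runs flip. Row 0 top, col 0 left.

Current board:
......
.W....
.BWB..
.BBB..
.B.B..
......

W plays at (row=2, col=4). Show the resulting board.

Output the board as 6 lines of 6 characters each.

Answer: ......
.W....
.BWWW.
.BBB..
.B.B..
......

Derivation:
Place W at (2,4); scan 8 dirs for brackets.
Dir NW: first cell '.' (not opp) -> no flip
Dir N: first cell '.' (not opp) -> no flip
Dir NE: first cell '.' (not opp) -> no flip
Dir W: opp run (2,3) capped by W -> flip
Dir E: first cell '.' (not opp) -> no flip
Dir SW: opp run (3,3), next='.' -> no flip
Dir S: first cell '.' (not opp) -> no flip
Dir SE: first cell '.' (not opp) -> no flip
All flips: (2,3)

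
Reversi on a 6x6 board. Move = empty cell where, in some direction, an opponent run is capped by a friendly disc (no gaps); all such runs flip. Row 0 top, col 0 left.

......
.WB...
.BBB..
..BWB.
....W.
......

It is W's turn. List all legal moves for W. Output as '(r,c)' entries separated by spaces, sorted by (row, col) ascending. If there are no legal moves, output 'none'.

(0,1): no bracket -> illegal
(0,2): no bracket -> illegal
(0,3): no bracket -> illegal
(1,0): no bracket -> illegal
(1,3): flips 2 -> legal
(1,4): no bracket -> illegal
(2,0): no bracket -> illegal
(2,4): flips 1 -> legal
(2,5): no bracket -> illegal
(3,0): no bracket -> illegal
(3,1): flips 2 -> legal
(3,5): flips 1 -> legal
(4,1): no bracket -> illegal
(4,2): no bracket -> illegal
(4,3): no bracket -> illegal
(4,5): no bracket -> illegal

Answer: (1,3) (2,4) (3,1) (3,5)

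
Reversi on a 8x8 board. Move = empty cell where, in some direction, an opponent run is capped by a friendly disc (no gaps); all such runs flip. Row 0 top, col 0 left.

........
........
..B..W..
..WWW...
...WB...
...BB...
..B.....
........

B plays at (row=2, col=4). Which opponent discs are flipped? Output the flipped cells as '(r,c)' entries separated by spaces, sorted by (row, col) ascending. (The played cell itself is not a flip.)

Answer: (3,4)

Derivation:
Dir NW: first cell '.' (not opp) -> no flip
Dir N: first cell '.' (not opp) -> no flip
Dir NE: first cell '.' (not opp) -> no flip
Dir W: first cell '.' (not opp) -> no flip
Dir E: opp run (2,5), next='.' -> no flip
Dir SW: opp run (3,3), next='.' -> no flip
Dir S: opp run (3,4) capped by B -> flip
Dir SE: first cell '.' (not opp) -> no flip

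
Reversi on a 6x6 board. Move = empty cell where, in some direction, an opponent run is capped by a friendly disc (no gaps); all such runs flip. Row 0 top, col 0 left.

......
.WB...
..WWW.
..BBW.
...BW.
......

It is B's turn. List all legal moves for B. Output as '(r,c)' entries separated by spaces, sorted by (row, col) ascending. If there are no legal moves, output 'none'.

(0,0): flips 2 -> legal
(0,1): no bracket -> illegal
(0,2): no bracket -> illegal
(1,0): flips 1 -> legal
(1,3): flips 1 -> legal
(1,4): flips 1 -> legal
(1,5): flips 1 -> legal
(2,0): no bracket -> illegal
(2,1): no bracket -> illegal
(2,5): flips 1 -> legal
(3,1): no bracket -> illegal
(3,5): flips 1 -> legal
(4,5): flips 3 -> legal
(5,3): no bracket -> illegal
(5,4): no bracket -> illegal
(5,5): flips 1 -> legal

Answer: (0,0) (1,0) (1,3) (1,4) (1,5) (2,5) (3,5) (4,5) (5,5)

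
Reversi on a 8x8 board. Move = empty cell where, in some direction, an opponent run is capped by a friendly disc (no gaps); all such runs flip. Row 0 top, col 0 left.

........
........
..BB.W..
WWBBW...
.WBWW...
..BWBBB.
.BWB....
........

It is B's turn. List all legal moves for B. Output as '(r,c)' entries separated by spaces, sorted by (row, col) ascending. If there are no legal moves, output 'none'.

Answer: (1,6) (2,0) (2,4) (3,5) (4,0) (4,5) (5,0) (6,4) (7,2)

Derivation:
(1,4): no bracket -> illegal
(1,5): no bracket -> illegal
(1,6): flips 3 -> legal
(2,0): flips 1 -> legal
(2,1): no bracket -> illegal
(2,4): flips 2 -> legal
(2,6): no bracket -> illegal
(3,5): flips 1 -> legal
(3,6): no bracket -> illegal
(4,0): flips 2 -> legal
(4,5): flips 3 -> legal
(5,0): flips 1 -> legal
(5,1): no bracket -> illegal
(6,4): flips 1 -> legal
(7,1): no bracket -> illegal
(7,2): flips 1 -> legal
(7,3): no bracket -> illegal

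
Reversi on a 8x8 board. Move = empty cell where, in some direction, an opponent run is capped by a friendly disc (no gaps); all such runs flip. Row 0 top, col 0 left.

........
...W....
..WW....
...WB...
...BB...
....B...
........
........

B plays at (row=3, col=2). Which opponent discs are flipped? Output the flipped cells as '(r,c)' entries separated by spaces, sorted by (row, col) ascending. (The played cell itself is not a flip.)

Answer: (3,3)

Derivation:
Dir NW: first cell '.' (not opp) -> no flip
Dir N: opp run (2,2), next='.' -> no flip
Dir NE: opp run (2,3), next='.' -> no flip
Dir W: first cell '.' (not opp) -> no flip
Dir E: opp run (3,3) capped by B -> flip
Dir SW: first cell '.' (not opp) -> no flip
Dir S: first cell '.' (not opp) -> no flip
Dir SE: first cell 'B' (not opp) -> no flip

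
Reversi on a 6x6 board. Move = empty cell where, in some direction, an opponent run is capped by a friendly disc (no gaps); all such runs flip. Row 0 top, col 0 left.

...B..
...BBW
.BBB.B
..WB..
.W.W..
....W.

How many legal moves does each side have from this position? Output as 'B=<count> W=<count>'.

-- B to move --
(0,4): no bracket -> illegal
(0,5): flips 1 -> legal
(2,4): no bracket -> illegal
(3,0): no bracket -> illegal
(3,1): flips 1 -> legal
(3,4): no bracket -> illegal
(4,0): no bracket -> illegal
(4,2): flips 1 -> legal
(4,4): no bracket -> illegal
(4,5): no bracket -> illegal
(5,0): flips 2 -> legal
(5,1): no bracket -> illegal
(5,2): no bracket -> illegal
(5,3): flips 1 -> legal
(5,5): no bracket -> illegal
B mobility = 5
-- W to move --
(0,2): no bracket -> illegal
(0,4): no bracket -> illegal
(0,5): flips 2 -> legal
(1,0): flips 1 -> legal
(1,1): no bracket -> illegal
(1,2): flips 3 -> legal
(2,0): no bracket -> illegal
(2,4): no bracket -> illegal
(3,0): no bracket -> illegal
(3,1): no bracket -> illegal
(3,4): flips 1 -> legal
(3,5): flips 1 -> legal
(4,2): no bracket -> illegal
(4,4): no bracket -> illegal
W mobility = 5

Answer: B=5 W=5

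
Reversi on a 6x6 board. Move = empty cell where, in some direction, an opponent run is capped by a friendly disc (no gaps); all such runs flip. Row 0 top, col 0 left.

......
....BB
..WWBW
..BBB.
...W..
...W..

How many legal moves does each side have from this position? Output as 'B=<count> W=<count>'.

Answer: B=7 W=7

Derivation:
-- B to move --
(1,1): flips 1 -> legal
(1,2): flips 2 -> legal
(1,3): flips 1 -> legal
(2,1): flips 2 -> legal
(3,1): no bracket -> illegal
(3,5): flips 1 -> legal
(4,2): no bracket -> illegal
(4,4): no bracket -> illegal
(5,2): flips 1 -> legal
(5,4): flips 1 -> legal
B mobility = 7
-- W to move --
(0,3): flips 1 -> legal
(0,4): no bracket -> illegal
(0,5): flips 2 -> legal
(1,3): no bracket -> illegal
(2,1): flips 1 -> legal
(3,1): no bracket -> illegal
(3,5): no bracket -> illegal
(4,1): flips 1 -> legal
(4,2): flips 1 -> legal
(4,4): flips 1 -> legal
(4,5): flips 1 -> legal
W mobility = 7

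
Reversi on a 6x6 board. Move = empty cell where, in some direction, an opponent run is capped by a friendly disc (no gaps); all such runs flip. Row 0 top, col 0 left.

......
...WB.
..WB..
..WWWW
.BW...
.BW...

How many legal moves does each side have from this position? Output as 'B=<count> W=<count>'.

-- B to move --
(0,2): no bracket -> illegal
(0,3): flips 1 -> legal
(0,4): no bracket -> illegal
(1,1): no bracket -> illegal
(1,2): flips 1 -> legal
(2,1): flips 1 -> legal
(2,4): flips 2 -> legal
(2,5): no bracket -> illegal
(3,1): no bracket -> illegal
(4,3): flips 2 -> legal
(4,4): no bracket -> illegal
(4,5): flips 1 -> legal
(5,3): flips 1 -> legal
B mobility = 7
-- W to move --
(0,3): no bracket -> illegal
(0,4): no bracket -> illegal
(0,5): flips 2 -> legal
(1,2): flips 1 -> legal
(1,5): flips 1 -> legal
(2,4): flips 1 -> legal
(2,5): no bracket -> illegal
(3,0): flips 1 -> legal
(3,1): no bracket -> illegal
(4,0): flips 1 -> legal
(5,0): flips 2 -> legal
W mobility = 7

Answer: B=7 W=7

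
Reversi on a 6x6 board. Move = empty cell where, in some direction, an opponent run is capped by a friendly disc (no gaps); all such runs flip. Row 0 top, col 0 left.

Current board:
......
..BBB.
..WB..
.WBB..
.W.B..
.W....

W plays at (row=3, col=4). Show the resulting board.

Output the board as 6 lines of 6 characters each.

Answer: ......
..BBB.
..WB..
.WWWW.
.W.B..
.W....

Derivation:
Place W at (3,4); scan 8 dirs for brackets.
Dir NW: opp run (2,3) (1,2), next='.' -> no flip
Dir N: first cell '.' (not opp) -> no flip
Dir NE: first cell '.' (not opp) -> no flip
Dir W: opp run (3,3) (3,2) capped by W -> flip
Dir E: first cell '.' (not opp) -> no flip
Dir SW: opp run (4,3), next='.' -> no flip
Dir S: first cell '.' (not opp) -> no flip
Dir SE: first cell '.' (not opp) -> no flip
All flips: (3,2) (3,3)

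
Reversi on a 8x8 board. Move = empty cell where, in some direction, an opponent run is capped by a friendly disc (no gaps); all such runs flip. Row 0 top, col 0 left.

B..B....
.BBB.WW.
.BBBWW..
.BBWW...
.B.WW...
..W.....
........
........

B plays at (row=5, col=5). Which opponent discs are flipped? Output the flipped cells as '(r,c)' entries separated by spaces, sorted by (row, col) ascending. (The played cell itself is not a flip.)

Answer: (3,3) (4,4)

Derivation:
Dir NW: opp run (4,4) (3,3) capped by B -> flip
Dir N: first cell '.' (not opp) -> no flip
Dir NE: first cell '.' (not opp) -> no flip
Dir W: first cell '.' (not opp) -> no flip
Dir E: first cell '.' (not opp) -> no flip
Dir SW: first cell '.' (not opp) -> no flip
Dir S: first cell '.' (not opp) -> no flip
Dir SE: first cell '.' (not opp) -> no flip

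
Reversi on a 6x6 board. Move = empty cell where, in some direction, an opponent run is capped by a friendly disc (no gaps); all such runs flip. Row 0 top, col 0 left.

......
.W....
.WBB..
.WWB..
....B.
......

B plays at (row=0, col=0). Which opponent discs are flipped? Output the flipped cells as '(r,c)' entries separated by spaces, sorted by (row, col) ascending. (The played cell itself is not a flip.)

Dir NW: edge -> no flip
Dir N: edge -> no flip
Dir NE: edge -> no flip
Dir W: edge -> no flip
Dir E: first cell '.' (not opp) -> no flip
Dir SW: edge -> no flip
Dir S: first cell '.' (not opp) -> no flip
Dir SE: opp run (1,1) capped by B -> flip

Answer: (1,1)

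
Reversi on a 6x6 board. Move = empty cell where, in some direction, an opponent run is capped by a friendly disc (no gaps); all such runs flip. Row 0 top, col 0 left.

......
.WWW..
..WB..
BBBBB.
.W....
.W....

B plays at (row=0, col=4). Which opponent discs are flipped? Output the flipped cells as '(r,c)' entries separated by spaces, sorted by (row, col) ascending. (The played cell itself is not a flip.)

Dir NW: edge -> no flip
Dir N: edge -> no flip
Dir NE: edge -> no flip
Dir W: first cell '.' (not opp) -> no flip
Dir E: first cell '.' (not opp) -> no flip
Dir SW: opp run (1,3) (2,2) capped by B -> flip
Dir S: first cell '.' (not opp) -> no flip
Dir SE: first cell '.' (not opp) -> no flip

Answer: (1,3) (2,2)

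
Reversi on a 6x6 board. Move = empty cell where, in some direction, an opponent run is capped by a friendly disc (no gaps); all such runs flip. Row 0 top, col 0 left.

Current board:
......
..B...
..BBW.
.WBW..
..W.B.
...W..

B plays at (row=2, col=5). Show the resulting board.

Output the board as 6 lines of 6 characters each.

Answer: ......
..B...
..BBBB
.WBW..
..W.B.
...W..

Derivation:
Place B at (2,5); scan 8 dirs for brackets.
Dir NW: first cell '.' (not opp) -> no flip
Dir N: first cell '.' (not opp) -> no flip
Dir NE: edge -> no flip
Dir W: opp run (2,4) capped by B -> flip
Dir E: edge -> no flip
Dir SW: first cell '.' (not opp) -> no flip
Dir S: first cell '.' (not opp) -> no flip
Dir SE: edge -> no flip
All flips: (2,4)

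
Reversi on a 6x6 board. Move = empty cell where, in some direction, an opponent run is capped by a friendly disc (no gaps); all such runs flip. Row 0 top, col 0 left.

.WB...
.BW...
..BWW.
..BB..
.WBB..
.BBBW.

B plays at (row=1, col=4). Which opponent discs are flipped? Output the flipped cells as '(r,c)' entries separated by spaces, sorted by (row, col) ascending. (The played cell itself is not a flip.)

Dir NW: first cell '.' (not opp) -> no flip
Dir N: first cell '.' (not opp) -> no flip
Dir NE: first cell '.' (not opp) -> no flip
Dir W: first cell '.' (not opp) -> no flip
Dir E: first cell '.' (not opp) -> no flip
Dir SW: opp run (2,3) capped by B -> flip
Dir S: opp run (2,4), next='.' -> no flip
Dir SE: first cell '.' (not opp) -> no flip

Answer: (2,3)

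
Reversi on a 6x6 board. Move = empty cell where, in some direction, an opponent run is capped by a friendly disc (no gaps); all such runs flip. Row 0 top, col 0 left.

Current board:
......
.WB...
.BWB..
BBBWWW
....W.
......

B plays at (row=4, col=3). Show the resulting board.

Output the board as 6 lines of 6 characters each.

Answer: ......
.WB...
.BWB..
BBBBWW
...BW.
......

Derivation:
Place B at (4,3); scan 8 dirs for brackets.
Dir NW: first cell 'B' (not opp) -> no flip
Dir N: opp run (3,3) capped by B -> flip
Dir NE: opp run (3,4), next='.' -> no flip
Dir W: first cell '.' (not opp) -> no flip
Dir E: opp run (4,4), next='.' -> no flip
Dir SW: first cell '.' (not opp) -> no flip
Dir S: first cell '.' (not opp) -> no flip
Dir SE: first cell '.' (not opp) -> no flip
All flips: (3,3)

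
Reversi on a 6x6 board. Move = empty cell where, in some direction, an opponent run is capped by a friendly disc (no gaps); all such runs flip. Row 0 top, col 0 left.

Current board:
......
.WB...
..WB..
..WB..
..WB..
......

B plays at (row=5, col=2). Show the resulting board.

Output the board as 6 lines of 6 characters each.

Answer: ......
.WB...
..BB..
..BB..
..BB..
..B...

Derivation:
Place B at (5,2); scan 8 dirs for brackets.
Dir NW: first cell '.' (not opp) -> no flip
Dir N: opp run (4,2) (3,2) (2,2) capped by B -> flip
Dir NE: first cell 'B' (not opp) -> no flip
Dir W: first cell '.' (not opp) -> no flip
Dir E: first cell '.' (not opp) -> no flip
Dir SW: edge -> no flip
Dir S: edge -> no flip
Dir SE: edge -> no flip
All flips: (2,2) (3,2) (4,2)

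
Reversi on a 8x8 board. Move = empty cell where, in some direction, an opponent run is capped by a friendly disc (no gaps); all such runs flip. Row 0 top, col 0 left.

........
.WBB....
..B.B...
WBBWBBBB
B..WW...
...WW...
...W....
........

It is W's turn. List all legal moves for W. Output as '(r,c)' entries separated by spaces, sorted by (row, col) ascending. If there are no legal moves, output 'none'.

Answer: (1,4) (1,5) (2,1) (2,5) (2,6) (5,0)

Derivation:
(0,1): no bracket -> illegal
(0,2): no bracket -> illegal
(0,3): no bracket -> illegal
(0,4): no bracket -> illegal
(1,4): flips 4 -> legal
(1,5): flips 1 -> legal
(2,0): no bracket -> illegal
(2,1): flips 1 -> legal
(2,3): no bracket -> illegal
(2,5): flips 1 -> legal
(2,6): flips 1 -> legal
(2,7): no bracket -> illegal
(4,1): no bracket -> illegal
(4,2): no bracket -> illegal
(4,5): no bracket -> illegal
(4,6): no bracket -> illegal
(4,7): no bracket -> illegal
(5,0): flips 1 -> legal
(5,1): no bracket -> illegal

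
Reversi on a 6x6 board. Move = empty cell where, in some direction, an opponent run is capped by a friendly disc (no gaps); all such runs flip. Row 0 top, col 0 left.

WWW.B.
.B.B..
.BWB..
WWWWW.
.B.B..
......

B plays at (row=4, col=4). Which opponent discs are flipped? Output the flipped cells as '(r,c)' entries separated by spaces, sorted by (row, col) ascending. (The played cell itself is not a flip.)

Answer: (2,2) (3,3)

Derivation:
Dir NW: opp run (3,3) (2,2) capped by B -> flip
Dir N: opp run (3,4), next='.' -> no flip
Dir NE: first cell '.' (not opp) -> no flip
Dir W: first cell 'B' (not opp) -> no flip
Dir E: first cell '.' (not opp) -> no flip
Dir SW: first cell '.' (not opp) -> no flip
Dir S: first cell '.' (not opp) -> no flip
Dir SE: first cell '.' (not opp) -> no flip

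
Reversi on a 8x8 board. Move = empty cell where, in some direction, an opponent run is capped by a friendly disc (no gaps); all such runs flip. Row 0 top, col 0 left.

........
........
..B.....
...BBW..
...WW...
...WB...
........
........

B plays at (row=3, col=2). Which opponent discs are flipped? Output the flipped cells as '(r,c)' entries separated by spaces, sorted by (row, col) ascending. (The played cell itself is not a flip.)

Answer: (4,3)

Derivation:
Dir NW: first cell '.' (not opp) -> no flip
Dir N: first cell 'B' (not opp) -> no flip
Dir NE: first cell '.' (not opp) -> no flip
Dir W: first cell '.' (not opp) -> no flip
Dir E: first cell 'B' (not opp) -> no flip
Dir SW: first cell '.' (not opp) -> no flip
Dir S: first cell '.' (not opp) -> no flip
Dir SE: opp run (4,3) capped by B -> flip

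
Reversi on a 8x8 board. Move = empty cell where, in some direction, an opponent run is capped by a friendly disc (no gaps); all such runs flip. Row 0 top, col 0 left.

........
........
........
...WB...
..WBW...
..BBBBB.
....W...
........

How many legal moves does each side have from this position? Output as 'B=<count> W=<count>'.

Answer: B=10 W=6

Derivation:
-- B to move --
(2,2): flips 2 -> legal
(2,3): flips 1 -> legal
(2,4): no bracket -> illegal
(3,1): flips 1 -> legal
(3,2): flips 2 -> legal
(3,5): flips 1 -> legal
(4,1): flips 1 -> legal
(4,5): flips 1 -> legal
(5,1): no bracket -> illegal
(6,3): no bracket -> illegal
(6,5): no bracket -> illegal
(7,3): flips 1 -> legal
(7,4): flips 1 -> legal
(7,5): flips 1 -> legal
B mobility = 10
-- W to move --
(2,3): no bracket -> illegal
(2,4): flips 1 -> legal
(2,5): no bracket -> illegal
(3,2): no bracket -> illegal
(3,5): flips 1 -> legal
(4,1): no bracket -> illegal
(4,5): no bracket -> illegal
(4,6): flips 1 -> legal
(4,7): no bracket -> illegal
(5,1): no bracket -> illegal
(5,7): no bracket -> illegal
(6,1): no bracket -> illegal
(6,2): flips 2 -> legal
(6,3): flips 2 -> legal
(6,5): no bracket -> illegal
(6,6): flips 1 -> legal
(6,7): no bracket -> illegal
W mobility = 6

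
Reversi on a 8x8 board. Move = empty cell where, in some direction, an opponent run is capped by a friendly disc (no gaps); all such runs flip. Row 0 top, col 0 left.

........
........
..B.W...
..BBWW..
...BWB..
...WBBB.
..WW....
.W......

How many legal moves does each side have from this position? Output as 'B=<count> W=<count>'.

Answer: B=8 W=12

Derivation:
-- B to move --
(1,3): no bracket -> illegal
(1,4): flips 3 -> legal
(1,5): flips 1 -> legal
(2,3): flips 1 -> legal
(2,5): flips 2 -> legal
(2,6): no bracket -> illegal
(3,6): flips 2 -> legal
(4,2): no bracket -> illegal
(4,6): no bracket -> illegal
(5,1): no bracket -> illegal
(5,2): flips 1 -> legal
(6,0): no bracket -> illegal
(6,1): no bracket -> illegal
(6,4): no bracket -> illegal
(7,0): no bracket -> illegal
(7,2): flips 1 -> legal
(7,3): flips 2 -> legal
(7,4): no bracket -> illegal
B mobility = 8
-- W to move --
(1,1): flips 2 -> legal
(1,2): no bracket -> illegal
(1,3): no bracket -> illegal
(2,1): no bracket -> illegal
(2,3): flips 2 -> legal
(3,1): flips 2 -> legal
(3,6): flips 2 -> legal
(4,1): no bracket -> illegal
(4,2): flips 2 -> legal
(4,6): flips 1 -> legal
(4,7): no bracket -> illegal
(5,2): flips 1 -> legal
(5,7): flips 3 -> legal
(6,4): flips 1 -> legal
(6,5): flips 2 -> legal
(6,6): flips 1 -> legal
(6,7): flips 2 -> legal
W mobility = 12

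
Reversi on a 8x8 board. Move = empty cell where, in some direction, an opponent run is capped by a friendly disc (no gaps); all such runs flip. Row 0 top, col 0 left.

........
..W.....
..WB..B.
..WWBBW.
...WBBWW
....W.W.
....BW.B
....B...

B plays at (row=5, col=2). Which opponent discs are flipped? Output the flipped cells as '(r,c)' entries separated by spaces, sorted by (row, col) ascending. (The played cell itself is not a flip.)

Dir NW: first cell '.' (not opp) -> no flip
Dir N: first cell '.' (not opp) -> no flip
Dir NE: opp run (4,3) capped by B -> flip
Dir W: first cell '.' (not opp) -> no flip
Dir E: first cell '.' (not opp) -> no flip
Dir SW: first cell '.' (not opp) -> no flip
Dir S: first cell '.' (not opp) -> no flip
Dir SE: first cell '.' (not opp) -> no flip

Answer: (4,3)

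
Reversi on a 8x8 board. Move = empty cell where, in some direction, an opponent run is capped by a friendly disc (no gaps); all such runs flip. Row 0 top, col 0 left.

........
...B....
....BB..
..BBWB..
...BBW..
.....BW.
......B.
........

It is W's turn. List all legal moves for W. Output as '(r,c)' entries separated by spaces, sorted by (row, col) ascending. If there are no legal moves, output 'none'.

(0,2): no bracket -> illegal
(0,3): no bracket -> illegal
(0,4): no bracket -> illegal
(1,2): no bracket -> illegal
(1,4): flips 1 -> legal
(1,5): flips 2 -> legal
(1,6): flips 1 -> legal
(2,1): no bracket -> illegal
(2,2): no bracket -> illegal
(2,3): no bracket -> illegal
(2,6): no bracket -> illegal
(3,1): flips 2 -> legal
(3,6): flips 1 -> legal
(4,1): no bracket -> illegal
(4,2): flips 2 -> legal
(4,6): no bracket -> illegal
(5,2): flips 1 -> legal
(5,3): no bracket -> illegal
(5,4): flips 2 -> legal
(5,7): no bracket -> illegal
(6,4): no bracket -> illegal
(6,5): flips 1 -> legal
(6,7): no bracket -> illegal
(7,5): no bracket -> illegal
(7,6): flips 1 -> legal
(7,7): no bracket -> illegal

Answer: (1,4) (1,5) (1,6) (3,1) (3,6) (4,2) (5,2) (5,4) (6,5) (7,6)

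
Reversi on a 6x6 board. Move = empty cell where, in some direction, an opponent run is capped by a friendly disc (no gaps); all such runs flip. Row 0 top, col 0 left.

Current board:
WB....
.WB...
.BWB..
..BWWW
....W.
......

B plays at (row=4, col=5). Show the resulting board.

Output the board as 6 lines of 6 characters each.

Answer: WB....
.WB...
.BWB..
..BWBW
....WB
......

Derivation:
Place B at (4,5); scan 8 dirs for brackets.
Dir NW: opp run (3,4) capped by B -> flip
Dir N: opp run (3,5), next='.' -> no flip
Dir NE: edge -> no flip
Dir W: opp run (4,4), next='.' -> no flip
Dir E: edge -> no flip
Dir SW: first cell '.' (not opp) -> no flip
Dir S: first cell '.' (not opp) -> no flip
Dir SE: edge -> no flip
All flips: (3,4)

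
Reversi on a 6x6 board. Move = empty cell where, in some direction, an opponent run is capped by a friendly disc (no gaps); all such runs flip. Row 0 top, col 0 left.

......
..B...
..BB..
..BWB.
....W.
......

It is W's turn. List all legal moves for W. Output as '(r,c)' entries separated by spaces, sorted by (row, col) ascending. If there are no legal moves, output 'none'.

(0,1): no bracket -> illegal
(0,2): no bracket -> illegal
(0,3): no bracket -> illegal
(1,1): flips 1 -> legal
(1,3): flips 1 -> legal
(1,4): no bracket -> illegal
(2,1): no bracket -> illegal
(2,4): flips 1 -> legal
(2,5): no bracket -> illegal
(3,1): flips 1 -> legal
(3,5): flips 1 -> legal
(4,1): no bracket -> illegal
(4,2): no bracket -> illegal
(4,3): no bracket -> illegal
(4,5): no bracket -> illegal

Answer: (1,1) (1,3) (2,4) (3,1) (3,5)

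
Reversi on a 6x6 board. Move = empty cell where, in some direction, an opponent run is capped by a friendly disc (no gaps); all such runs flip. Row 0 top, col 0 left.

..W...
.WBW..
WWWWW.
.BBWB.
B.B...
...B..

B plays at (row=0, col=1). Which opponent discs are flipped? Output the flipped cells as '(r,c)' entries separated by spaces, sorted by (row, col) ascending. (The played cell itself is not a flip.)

Dir NW: edge -> no flip
Dir N: edge -> no flip
Dir NE: edge -> no flip
Dir W: first cell '.' (not opp) -> no flip
Dir E: opp run (0,2), next='.' -> no flip
Dir SW: first cell '.' (not opp) -> no flip
Dir S: opp run (1,1) (2,1) capped by B -> flip
Dir SE: first cell 'B' (not opp) -> no flip

Answer: (1,1) (2,1)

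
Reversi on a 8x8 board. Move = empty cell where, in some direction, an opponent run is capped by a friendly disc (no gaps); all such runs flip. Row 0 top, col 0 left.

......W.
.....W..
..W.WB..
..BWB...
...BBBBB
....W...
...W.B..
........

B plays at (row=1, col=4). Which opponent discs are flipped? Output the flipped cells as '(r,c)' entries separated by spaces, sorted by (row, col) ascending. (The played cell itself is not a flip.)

Answer: (2,4)

Derivation:
Dir NW: first cell '.' (not opp) -> no flip
Dir N: first cell '.' (not opp) -> no flip
Dir NE: first cell '.' (not opp) -> no flip
Dir W: first cell '.' (not opp) -> no flip
Dir E: opp run (1,5), next='.' -> no flip
Dir SW: first cell '.' (not opp) -> no flip
Dir S: opp run (2,4) capped by B -> flip
Dir SE: first cell 'B' (not opp) -> no flip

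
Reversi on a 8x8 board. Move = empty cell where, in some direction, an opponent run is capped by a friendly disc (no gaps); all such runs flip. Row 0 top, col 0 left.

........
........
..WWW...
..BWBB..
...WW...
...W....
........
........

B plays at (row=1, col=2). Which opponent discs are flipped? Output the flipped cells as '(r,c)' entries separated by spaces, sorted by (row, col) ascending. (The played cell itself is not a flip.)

Dir NW: first cell '.' (not opp) -> no flip
Dir N: first cell '.' (not opp) -> no flip
Dir NE: first cell '.' (not opp) -> no flip
Dir W: first cell '.' (not opp) -> no flip
Dir E: first cell '.' (not opp) -> no flip
Dir SW: first cell '.' (not opp) -> no flip
Dir S: opp run (2,2) capped by B -> flip
Dir SE: opp run (2,3) capped by B -> flip

Answer: (2,2) (2,3)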